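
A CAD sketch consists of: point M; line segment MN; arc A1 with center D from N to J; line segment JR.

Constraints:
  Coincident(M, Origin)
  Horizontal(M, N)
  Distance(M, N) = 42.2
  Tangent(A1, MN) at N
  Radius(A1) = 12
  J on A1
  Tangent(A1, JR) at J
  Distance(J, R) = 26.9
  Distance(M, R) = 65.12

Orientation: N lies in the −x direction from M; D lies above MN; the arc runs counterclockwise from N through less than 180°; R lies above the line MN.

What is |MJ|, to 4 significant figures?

38.89

Checks: |DN| = 12.00 ✓; |DJ| = 12.00 ✓; ∠(DJ, JR) = 90.00° ✓; |JR| = 26.90 ✓; |MR| = 65.12 ✓.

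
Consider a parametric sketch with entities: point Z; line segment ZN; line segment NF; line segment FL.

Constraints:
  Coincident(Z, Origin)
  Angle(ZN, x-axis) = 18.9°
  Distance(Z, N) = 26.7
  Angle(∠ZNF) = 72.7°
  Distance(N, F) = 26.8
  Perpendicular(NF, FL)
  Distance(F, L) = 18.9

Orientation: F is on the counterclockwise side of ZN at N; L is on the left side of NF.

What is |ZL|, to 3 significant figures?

20.0

∠ZNF = 72.7°, so NF runs at 18.9° + (180° − 72.7°) = 126° from the x-axis; with |NF| = 26.8, F = N + 26.8·(cos 126°, sin 126°) = (9.43, 30.3). The perpendicularity gives FL at right angles to NF; with |FL| = 18.9 on the left of NF, L = F + 18.9·(-0.807, -0.591) = (-5.82, 19.1). Then |ZL| = |L − Z| = 20.0.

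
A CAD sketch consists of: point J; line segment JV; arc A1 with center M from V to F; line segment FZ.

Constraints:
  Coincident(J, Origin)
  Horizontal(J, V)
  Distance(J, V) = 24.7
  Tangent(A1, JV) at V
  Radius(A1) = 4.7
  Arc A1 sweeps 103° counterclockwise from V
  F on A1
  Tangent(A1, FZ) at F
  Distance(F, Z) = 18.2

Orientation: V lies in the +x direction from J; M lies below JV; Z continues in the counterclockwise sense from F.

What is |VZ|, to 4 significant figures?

23.50

J is at the origin; J and V share the same y with |JV| = 24.7 and V on the +x side, so V = (24.70, 0.000). Since A1 is tangent to JV there, MV ⟂ JV, so M = V + (0, -4.7) = (24.70, -4.700). On A1, V sits at bearing 90° from M; a 103° counterclockwise sweep puts F at bearing 193°, so F = M + 4.7·(cos 193°, sin 193°) = (20.12, -5.757). A1 meets FZ tangentially, so MF is at right angles to FZ, so FZ runs along (−sin 193°, cos 193°); with |FZ| = 18.2, Z = (24.21, -23.49). Then |VZ| = |Z − V| = 23.50.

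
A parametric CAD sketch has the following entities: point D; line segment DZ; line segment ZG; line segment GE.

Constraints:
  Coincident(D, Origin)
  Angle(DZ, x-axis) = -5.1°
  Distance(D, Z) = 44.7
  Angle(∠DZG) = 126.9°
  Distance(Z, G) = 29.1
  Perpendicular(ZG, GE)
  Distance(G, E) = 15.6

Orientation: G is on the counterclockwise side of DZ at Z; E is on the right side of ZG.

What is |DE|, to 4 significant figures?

75.93

D is at the origin; DZ runs at -5.1° with length 44.7, so Z = 44.7·(cos -5.1°, sin -5.1°) = (44.52, -3.974). ∠DZG = 126.9°, so ZG runs at -5.1° + (180° − 126.9°) = 48.00° from the x-axis; with |ZG| = 29.1, G = Z + 29.1·(cos 48.00°, sin 48.00°) = (63.99, 17.65). The perpendicularity gives GE at right angles to ZG; with |GE| = 15.6 on the right of ZG, E = G + 15.6·(0.7431, -0.6691) = (75.59, 7.214). Then |DE| = |E − D| = 75.93.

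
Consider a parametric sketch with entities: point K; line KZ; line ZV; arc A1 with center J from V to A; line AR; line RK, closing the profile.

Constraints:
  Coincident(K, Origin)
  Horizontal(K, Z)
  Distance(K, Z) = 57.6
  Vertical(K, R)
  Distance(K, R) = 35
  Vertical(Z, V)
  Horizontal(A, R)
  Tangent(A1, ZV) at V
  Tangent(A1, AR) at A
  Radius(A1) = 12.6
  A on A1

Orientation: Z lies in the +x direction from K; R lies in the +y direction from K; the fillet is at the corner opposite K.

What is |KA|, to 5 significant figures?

57.009

K is at the origin; KZ is horizontal with |KZ| = 57.6 and Z on the +x side, so Z = (57.600, 0.0000). KR is vertical with |KR| = 35.0 and R on the +y side, so R = (0.0000, 35.000). The virtual corner opposite K is at (57.600, 35.000). Since A1 is tangent to ZV there, JV ⟂ ZV and since A1 is tangent to AR there, JA ⟂ AR, with radius 12.6, so the center J sits 12.6 in from both sides at J = (45.000, 22.400). That places the tangent points at V = (57.600, 22.400) on ZV and A = (45.000, 35.000) on AR. Then |KA| = |A − K| = 57.009.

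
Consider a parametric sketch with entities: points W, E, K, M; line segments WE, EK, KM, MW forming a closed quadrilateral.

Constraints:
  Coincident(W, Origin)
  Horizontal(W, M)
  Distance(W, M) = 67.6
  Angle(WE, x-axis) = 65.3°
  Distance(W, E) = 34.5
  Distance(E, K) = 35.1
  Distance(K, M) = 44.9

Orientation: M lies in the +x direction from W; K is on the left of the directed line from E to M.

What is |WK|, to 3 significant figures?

63.0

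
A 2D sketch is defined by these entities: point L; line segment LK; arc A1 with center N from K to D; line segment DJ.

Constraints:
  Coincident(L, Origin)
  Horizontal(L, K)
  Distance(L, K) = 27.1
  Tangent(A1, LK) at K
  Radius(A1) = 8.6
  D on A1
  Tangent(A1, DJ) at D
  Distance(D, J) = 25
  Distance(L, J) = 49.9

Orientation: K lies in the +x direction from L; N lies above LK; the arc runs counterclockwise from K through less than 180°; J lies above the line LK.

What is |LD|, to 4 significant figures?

36.56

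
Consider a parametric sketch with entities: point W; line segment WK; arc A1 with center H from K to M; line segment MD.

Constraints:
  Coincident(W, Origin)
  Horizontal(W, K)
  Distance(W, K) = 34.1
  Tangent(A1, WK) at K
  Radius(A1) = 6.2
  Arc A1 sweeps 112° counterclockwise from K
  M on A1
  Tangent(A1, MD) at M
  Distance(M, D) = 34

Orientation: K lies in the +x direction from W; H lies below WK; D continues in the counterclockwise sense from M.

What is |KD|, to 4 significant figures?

40.65

W is at the origin; WK is horizontal with |WK| = 34.1 and K on the +x side, so K = (34.10, 0.000). Tangency of A1 to WK means the radius HK is perpendicular to WK, so H = K + (0, -6.2) = (34.10, -6.200). On A1, K sits at bearing 90° from H; a 112° counterclockwise sweep puts M at bearing 202°, so M = H + 6.2·(cos 202°, sin 202°) = (28.35, -8.523). Tangency of A1 to MD means the radius HM is perpendicular to MD, so MD runs along (−sin 202°, cos 202°); with |MD| = 34.0, D = (41.09, -40.05). Then |KD| = |D − K| = 40.65.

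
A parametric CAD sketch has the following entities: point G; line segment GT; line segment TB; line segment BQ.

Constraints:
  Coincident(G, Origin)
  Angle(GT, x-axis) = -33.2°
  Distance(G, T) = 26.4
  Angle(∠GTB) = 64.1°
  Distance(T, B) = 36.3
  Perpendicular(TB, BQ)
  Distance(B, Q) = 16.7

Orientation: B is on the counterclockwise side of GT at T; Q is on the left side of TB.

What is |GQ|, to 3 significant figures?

25.8

G is at the origin; GT runs at -33.2° with length 26.4, so T = 26.4·(cos -33.2°, sin -33.2°) = (22.1, -14.5). ∠GTB = 64.1°, so TB runs at -33.2° + (180° − 64.1°) = 82.7° from the x-axis; with |TB| = 36.3, B = T + 36.3·(cos 82.7°, sin 82.7°) = (26.7, 21.6). The perpendicularity gives BQ at right angles to TB; with |BQ| = 16.7 on the left of TB, Q = B + 16.7·(-0.992, 0.127) = (10.1, 23.7). Then |GQ| = |Q − G| = 25.8.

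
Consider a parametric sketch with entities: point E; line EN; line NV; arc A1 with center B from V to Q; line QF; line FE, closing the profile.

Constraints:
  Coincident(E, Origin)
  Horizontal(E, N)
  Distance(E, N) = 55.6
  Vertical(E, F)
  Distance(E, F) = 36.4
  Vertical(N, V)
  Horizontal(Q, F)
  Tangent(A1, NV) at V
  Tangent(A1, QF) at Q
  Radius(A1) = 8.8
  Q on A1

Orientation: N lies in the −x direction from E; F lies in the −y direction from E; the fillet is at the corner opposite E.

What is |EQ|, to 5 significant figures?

59.289

E is at the origin; E and N share the same y with |EN| = 55.6 and N on the −x side, so N = (-55.600, 0.0000). E and F share the same x with |EF| = 36.4 and F on the −y side, so F = (0.0000, -36.400). The virtual corner opposite E is at (-55.600, -36.400). A1 meets NV tangentially, so BV is at right angles to NV and A1 meets QF tangentially, so BQ is at right angles to QF, with radius 8.8, so the center B sits 8.8 in from both sides at B = (-46.800, -27.600). That places the tangent points at V = (-55.600, -27.600) on NV and Q = (-46.800, -36.400) on QF. Then |EQ| = |Q − E| = 59.289.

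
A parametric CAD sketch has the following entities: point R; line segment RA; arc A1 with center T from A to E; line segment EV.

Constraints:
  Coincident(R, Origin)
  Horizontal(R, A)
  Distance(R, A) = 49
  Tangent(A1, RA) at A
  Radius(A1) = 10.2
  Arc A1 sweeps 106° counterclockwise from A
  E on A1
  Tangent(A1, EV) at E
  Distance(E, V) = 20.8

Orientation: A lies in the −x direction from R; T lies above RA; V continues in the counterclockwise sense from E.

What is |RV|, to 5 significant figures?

55.749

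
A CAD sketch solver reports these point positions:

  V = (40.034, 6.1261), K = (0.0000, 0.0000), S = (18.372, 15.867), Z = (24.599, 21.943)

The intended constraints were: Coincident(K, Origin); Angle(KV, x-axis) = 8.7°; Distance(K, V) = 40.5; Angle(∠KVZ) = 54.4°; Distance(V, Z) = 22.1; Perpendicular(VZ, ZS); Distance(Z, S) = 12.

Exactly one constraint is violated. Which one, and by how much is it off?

Distance(Z, S) = 12 — off by 3.30.

K = (0.00, 0.00) ✓; KV at 8.700° ✓; |KV| = 40.50 ✓; ∠KVZ = 54.40° ✓; |VZ| = 22.10 ✓; ∠(VZ, ZS) = 90.00° ✓; |ZS| = 8.700 ✗.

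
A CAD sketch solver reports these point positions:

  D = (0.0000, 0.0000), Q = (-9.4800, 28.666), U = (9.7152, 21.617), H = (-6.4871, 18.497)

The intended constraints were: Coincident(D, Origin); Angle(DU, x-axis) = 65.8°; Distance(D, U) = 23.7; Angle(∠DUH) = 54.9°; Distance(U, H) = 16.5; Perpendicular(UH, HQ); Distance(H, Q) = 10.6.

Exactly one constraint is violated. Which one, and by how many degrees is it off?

Perpendicular(UH, HQ) — off by 5.50°.

D = (0.00, 0.00) ✓; DU at 65.80° ✓; |DU| = 23.70 ✓; ∠DUH = 54.90° ✓; |UH| = 16.50 ✓; ∠(UH, HQ) = 84.50° ✗; |HQ| = 10.60 ✓.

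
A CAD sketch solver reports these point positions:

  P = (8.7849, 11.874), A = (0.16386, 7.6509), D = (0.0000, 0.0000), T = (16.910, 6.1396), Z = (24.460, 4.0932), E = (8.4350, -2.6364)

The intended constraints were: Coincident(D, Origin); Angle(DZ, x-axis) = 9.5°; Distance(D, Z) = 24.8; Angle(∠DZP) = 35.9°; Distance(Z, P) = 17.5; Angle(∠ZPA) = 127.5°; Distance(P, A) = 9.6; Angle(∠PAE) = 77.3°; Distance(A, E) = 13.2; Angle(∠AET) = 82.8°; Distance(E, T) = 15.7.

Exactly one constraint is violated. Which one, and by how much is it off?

Distance(E, T) = 15.7 — off by 3.50.

D = (0.00, 0.00) ✓; DZ at 9.500° ✓; |DZ| = 24.80 ✓; ∠DZP = 35.90° ✓; |ZP| = 17.50 ✓; ∠ZPA = 127.5° ✓; |PA| = 9.600 ✓; ∠PAE = 77.30° ✓; |AE| = 13.20 ✓; ∠AET = 82.80° ✓; |ET| = 12.20 ✗.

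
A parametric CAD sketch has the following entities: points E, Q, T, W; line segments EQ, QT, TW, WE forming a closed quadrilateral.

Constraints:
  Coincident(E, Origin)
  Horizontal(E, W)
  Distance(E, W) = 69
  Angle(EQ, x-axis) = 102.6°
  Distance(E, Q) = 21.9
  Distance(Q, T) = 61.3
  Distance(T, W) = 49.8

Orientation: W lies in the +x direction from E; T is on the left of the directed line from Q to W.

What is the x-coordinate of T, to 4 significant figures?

51.14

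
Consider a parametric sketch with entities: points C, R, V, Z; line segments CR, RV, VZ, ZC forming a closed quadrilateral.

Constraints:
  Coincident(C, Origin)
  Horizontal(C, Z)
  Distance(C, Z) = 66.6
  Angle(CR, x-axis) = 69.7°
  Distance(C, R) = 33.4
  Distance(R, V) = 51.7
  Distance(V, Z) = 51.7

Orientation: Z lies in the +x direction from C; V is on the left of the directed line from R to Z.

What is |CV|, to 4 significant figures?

78.35

Checks: |RV| = 51.70 ✓; |VZ| = 51.70 ✓.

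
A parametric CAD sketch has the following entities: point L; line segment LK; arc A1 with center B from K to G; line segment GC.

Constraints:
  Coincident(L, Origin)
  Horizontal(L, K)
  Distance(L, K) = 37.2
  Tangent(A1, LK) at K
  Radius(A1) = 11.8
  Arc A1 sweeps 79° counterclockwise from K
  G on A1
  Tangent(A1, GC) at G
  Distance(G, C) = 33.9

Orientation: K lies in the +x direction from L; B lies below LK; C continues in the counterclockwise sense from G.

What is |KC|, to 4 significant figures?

46.47

On A1, K sits at bearing 90° from B; a 79° counterclockwise sweep puts G at bearing 169°, so G = B + 11.8·(cos 169°, sin 169°) = (25.62, -9.548). Since A1 is tangent to GC there, BG ⟂ GC, so GC runs along (−sin 169°, cos 169°); with |GC| = 33.9, C = (19.15, -42.83). Then |KC| = |C − K| = 46.47.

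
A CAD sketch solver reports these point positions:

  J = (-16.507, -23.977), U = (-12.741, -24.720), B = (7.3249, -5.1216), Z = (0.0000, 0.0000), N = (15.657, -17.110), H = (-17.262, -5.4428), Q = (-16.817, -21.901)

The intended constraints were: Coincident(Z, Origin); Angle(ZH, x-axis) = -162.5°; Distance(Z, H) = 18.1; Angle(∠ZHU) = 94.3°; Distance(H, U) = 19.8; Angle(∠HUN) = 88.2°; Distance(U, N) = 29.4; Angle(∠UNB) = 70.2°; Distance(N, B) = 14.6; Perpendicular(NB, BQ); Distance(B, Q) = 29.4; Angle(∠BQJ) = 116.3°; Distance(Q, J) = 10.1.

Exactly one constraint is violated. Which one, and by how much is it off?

Distance(Q, J) = 10.1 — off by 8.00.

Z = (0.00, 0.00) ✓; ZH at -162.5° ✓; |ZH| = 18.10 ✓; ∠ZHU = 94.30° ✓; |HU| = 19.80 ✓; ∠HUN = 88.20° ✓; |UN| = 29.40 ✓; ∠UNB = 70.20° ✓; |NB| = 14.60 ✓; ∠(NB, BQ) = 90.00° ✓; |BQ| = 29.40 ✓; ∠BQJ = 116.3° ✓; |QJ| = 2.099 ✗.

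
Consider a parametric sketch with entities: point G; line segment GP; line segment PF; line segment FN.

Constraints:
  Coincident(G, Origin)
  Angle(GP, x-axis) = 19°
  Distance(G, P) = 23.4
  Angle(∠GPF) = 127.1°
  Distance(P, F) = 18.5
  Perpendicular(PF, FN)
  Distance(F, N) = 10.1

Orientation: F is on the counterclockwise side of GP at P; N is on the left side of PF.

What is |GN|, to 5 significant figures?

33.721

G is at the origin; GP runs at 19.0° with length 23.4, so P = 23.4·(cos 19.0°, sin 19.0°) = (22.125, 7.6183). ∠GPF = 127.1°, so PF runs at 19.0° + (180° − 127.1°) = 71.900° from the x-axis; with |PF| = 18.5, F = P + 18.5·(cos 71.900°, sin 71.900°) = (27.873, 25.203). PF ⟂ FN; with |FN| = 10.1 on the left of PF, N = F + 10.1·(-0.95052, 0.31068) = (18.272, 28.341). Then |GN| = |N − G| = 33.721.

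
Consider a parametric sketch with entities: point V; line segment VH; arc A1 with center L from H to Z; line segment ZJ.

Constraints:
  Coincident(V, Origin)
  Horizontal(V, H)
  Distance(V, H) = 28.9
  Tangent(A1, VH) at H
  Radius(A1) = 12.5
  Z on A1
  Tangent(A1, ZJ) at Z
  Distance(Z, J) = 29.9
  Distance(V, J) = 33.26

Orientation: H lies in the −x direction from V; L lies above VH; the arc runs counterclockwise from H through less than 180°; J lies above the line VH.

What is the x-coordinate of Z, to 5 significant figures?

-17.862

V is at the origin; VH is horizontal with |VH| = 28.9 and H on the −x side, so H = (-28.900, 0.0000). A1 meets VH tangentially, so LH is at right angles to VH, so L = H + (0, 12.5) = (-28.900, 12.500). Since LZ ⟂ ZJ (tangency), |LJ| = √(12.5² + 29.9²) = 32.408 regardless of where Z sits on A1. So J lies on both circle(V, 33.26) and circle(L, 32.408); the above-VH intersection is J = (-3.8315, 33.039). Z is the foot of the tangent from J: Z = (-17.862, 6.6346).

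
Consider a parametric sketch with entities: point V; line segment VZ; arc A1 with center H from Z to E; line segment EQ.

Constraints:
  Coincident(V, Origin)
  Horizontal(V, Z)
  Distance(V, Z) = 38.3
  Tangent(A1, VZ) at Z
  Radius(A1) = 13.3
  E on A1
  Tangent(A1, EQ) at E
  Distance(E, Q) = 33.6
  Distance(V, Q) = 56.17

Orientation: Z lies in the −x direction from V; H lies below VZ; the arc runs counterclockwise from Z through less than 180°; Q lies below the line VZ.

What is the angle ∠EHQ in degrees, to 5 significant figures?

68.405°

V is at the origin; VZ is horizontal with |VZ| = 38.3 and Z on the −x side, so Z = (-38.300, 0.0000). The tangent condition forces HZ to be normal to VZ, so H = Z + (0, -13.3) = (-38.300, -13.300). Since HE ⟂ EQ (tangency), |HQ| = √(13.3² + 33.6²) = 36.137 regardless of where E sits on A1. So Q lies on both circle(V, 56.17) and circle(H, 36.137); the below-VZ intersection is Q = (-28.868, -48.184). E is the foot of the tangent from Q: E = (-48.960, -21.253).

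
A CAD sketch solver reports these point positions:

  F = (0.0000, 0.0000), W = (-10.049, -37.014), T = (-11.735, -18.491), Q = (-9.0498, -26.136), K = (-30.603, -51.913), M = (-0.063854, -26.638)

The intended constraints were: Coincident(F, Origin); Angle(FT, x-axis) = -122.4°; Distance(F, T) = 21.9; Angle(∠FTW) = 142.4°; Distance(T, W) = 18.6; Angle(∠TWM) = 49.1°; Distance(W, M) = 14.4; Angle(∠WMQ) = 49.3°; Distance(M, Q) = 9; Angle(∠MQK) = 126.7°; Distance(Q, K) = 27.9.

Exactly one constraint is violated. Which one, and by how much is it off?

Distance(Q, K) = 27.9 — off by 5.70.

F = (0.00, 0.00) ✓; FT at -122.4° ✓; |FT| = 21.90 ✓; ∠FTW = 142.4° ✓; |TW| = 18.60 ✓; ∠TWM = 49.10° ✓; |WM| = 14.40 ✓; ∠WMQ = 49.30° ✓; |MQ| = 9.000 ✓; ∠MQK = 126.7° ✓; |QK| = 33.60 ✗.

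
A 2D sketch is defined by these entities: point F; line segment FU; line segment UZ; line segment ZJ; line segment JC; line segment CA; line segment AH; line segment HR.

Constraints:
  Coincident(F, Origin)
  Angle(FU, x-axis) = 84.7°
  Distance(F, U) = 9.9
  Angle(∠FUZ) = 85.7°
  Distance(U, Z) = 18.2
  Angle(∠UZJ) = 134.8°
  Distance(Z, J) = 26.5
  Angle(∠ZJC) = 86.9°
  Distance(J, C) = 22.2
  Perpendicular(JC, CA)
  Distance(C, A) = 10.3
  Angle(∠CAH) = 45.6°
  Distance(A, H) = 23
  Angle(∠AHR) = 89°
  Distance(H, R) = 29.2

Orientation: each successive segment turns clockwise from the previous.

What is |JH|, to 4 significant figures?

8.174

F is at the origin; FU runs at 84.7° with length 9.9, so U = (0.9145, 9.858). ∠FUZ = 85.7° gives UZ at -9.600° from the x-axis; with |UZ| = 18.2, Z = (18.86, 6.822). ∠UZJ = 134.8° gives ZJ at -54.80° from the x-axis; with |ZJ| = 26.5, J = (34.14, -14.83). ∠ZJC = 86.9° gives JC at -147.9° from the x-axis; with |JC| = 22.2, C = (15.33, -26.63). JC is perpendicular to CA, so CA runs at 122.1°; with |CA| = 10.3, A = (9.856, -17.90). ∠CAH = 45.6° gives AH at -12.30° from the x-axis; with |AH| = 23.0, H = (32.33, -22.80). Then |JH| = |H − J| = 8.174.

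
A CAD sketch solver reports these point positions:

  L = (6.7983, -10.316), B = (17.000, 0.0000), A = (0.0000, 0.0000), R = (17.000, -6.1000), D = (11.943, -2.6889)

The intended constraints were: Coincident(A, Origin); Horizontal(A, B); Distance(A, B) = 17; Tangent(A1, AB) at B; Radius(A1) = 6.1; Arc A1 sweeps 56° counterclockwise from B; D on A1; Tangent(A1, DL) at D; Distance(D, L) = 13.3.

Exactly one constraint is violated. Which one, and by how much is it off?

Distance(D, L) = 13.3 — off by 4.10.

A = (0.00, 0.00) ✓; A.y = 0.00, B.y = 0.00 ✓; |AB| = 17.00 ✓; ∠(RB, BA) = 90.00° ✓; |RB| = 6.100 ✓; bearing(R→D) − bearing(R→B) = 56.00° ✓; |RD| = 6.100 ✓; ∠(RD, DL) = 90.00° ✓; |DL| = 9.200 ✗.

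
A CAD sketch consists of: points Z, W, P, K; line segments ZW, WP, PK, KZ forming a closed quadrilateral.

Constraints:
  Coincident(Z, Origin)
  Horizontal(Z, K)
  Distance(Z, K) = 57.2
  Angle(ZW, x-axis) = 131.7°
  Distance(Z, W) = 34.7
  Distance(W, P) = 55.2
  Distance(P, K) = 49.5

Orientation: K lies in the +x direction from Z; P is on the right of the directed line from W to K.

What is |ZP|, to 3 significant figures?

20.7

Checks: |WP| = 55.20 ✓; |PK| = 49.50 ✓.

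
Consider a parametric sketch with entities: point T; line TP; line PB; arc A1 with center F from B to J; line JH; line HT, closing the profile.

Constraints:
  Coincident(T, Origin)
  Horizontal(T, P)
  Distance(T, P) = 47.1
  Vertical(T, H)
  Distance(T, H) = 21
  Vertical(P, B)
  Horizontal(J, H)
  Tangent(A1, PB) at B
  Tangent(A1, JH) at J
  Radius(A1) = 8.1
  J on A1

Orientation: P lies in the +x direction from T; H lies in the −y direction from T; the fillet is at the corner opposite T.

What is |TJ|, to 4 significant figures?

44.29

T is at the origin; TP is horizontal with |TP| = 47.1 and P on the +x side, so P = (47.10, 0.000). TH is vertical with |TH| = 21.0 and H on the −y side, so H = (0.000, -21.00). The virtual corner opposite T is at (47.10, -21.00). Tangency of A1 to PB means the radius FB is perpendicular to PB and since A1 is tangent to JH there, FJ ⟂ JH, with radius 8.1, so the center F sits 8.1 in from both sides at F = (39.00, -12.90). That places the tangent points at B = (47.10, -12.90) on PB and J = (39.00, -21.00) on JH. Then |TJ| = |J − T| = 44.29.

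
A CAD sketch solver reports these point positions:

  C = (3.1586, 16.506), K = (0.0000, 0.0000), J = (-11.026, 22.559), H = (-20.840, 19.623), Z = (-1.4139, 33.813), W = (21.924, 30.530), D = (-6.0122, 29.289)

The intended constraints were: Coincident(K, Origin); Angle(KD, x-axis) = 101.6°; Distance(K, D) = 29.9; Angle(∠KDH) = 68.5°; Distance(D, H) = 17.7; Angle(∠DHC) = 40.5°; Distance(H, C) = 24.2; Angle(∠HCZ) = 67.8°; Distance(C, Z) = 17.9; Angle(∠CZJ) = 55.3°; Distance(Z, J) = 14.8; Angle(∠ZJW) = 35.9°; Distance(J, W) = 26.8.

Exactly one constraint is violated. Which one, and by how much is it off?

Distance(J, W) = 26.8 — off by 7.10.

K = (0.00, 0.00) ✓; KD at 101.6° ✓; |KD| = 29.90 ✓; ∠KDH = 68.50° ✓; |DH| = 17.70 ✓; ∠DHC = 40.50° ✓; |HC| = 24.20 ✓; ∠HCZ = 67.80° ✓; |CZ| = 17.90 ✓; ∠CZJ = 55.30° ✓; |ZJ| = 14.80 ✓; ∠ZJW = 35.90° ✓; |JW| = 33.90 ✗.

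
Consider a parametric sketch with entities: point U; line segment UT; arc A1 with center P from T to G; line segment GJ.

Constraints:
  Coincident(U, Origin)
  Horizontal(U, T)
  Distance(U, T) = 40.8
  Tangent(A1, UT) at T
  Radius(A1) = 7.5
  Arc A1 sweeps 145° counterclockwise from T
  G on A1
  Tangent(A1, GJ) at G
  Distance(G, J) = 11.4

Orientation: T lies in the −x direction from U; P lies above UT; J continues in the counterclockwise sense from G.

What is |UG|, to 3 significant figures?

39.0

U is at the origin; UT is horizontal with |UT| = 40.8 and T on the −x side, so T = (-40.8, 0.00). A1 meets UT tangentially, so PT is at right angles to UT, so P = T + (0, 7.5) = (-40.8, 7.50). On A1, T sits at bearing -90° from P; a 145° counterclockwise sweep puts G at bearing 55°, so G = P + 7.5·(cos 55°, sin 55°) = (-36.5, 13.6). Then |UG| = |G − U| = 39.0.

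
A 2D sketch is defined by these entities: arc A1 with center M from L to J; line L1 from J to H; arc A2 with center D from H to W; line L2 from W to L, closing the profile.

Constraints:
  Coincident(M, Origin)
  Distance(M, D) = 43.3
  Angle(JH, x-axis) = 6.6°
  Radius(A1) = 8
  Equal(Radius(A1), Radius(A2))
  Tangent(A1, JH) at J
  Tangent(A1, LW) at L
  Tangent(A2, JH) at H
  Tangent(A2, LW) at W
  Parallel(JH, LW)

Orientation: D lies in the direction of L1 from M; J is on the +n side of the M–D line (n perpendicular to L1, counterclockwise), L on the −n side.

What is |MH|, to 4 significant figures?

44.03

The slot axis is L1's direction at 6.6°, so u = (cos 6.6°, sin 6.6°) = (0.9934, 0.1149) and n = (−sin 6.6°, cos 6.6°) = (-0.1149, 0.9934). M is at the origin and D lies 43.3 along u from M, so D = 43.3·u = (43.01, 4.977). Tangency of A1 to both parallel lines with radius 8.0 puts J and L at M ± 8.0·n: J = (-0.9195, 7.947), L = (0.9195, -7.947). Equal radii place H and W the same way about D: H = D + 8.0·n = (42.09, 12.92), W = D − 8.0·n = (43.93, -2.970). Then |MH| = |H − M| = 44.03.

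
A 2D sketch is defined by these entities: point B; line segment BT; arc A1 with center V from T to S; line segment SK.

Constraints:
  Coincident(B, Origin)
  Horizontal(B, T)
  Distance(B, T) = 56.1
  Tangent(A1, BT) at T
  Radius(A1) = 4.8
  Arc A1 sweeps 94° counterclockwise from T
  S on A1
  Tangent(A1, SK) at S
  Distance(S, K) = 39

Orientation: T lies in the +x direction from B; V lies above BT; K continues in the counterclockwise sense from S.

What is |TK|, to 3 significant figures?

44.1

B is at the origin; BT is horizontal with |BT| = 56.1 and T on the +x side, so T = (56.1, 0.00). A1 meets BT tangentially, so VT is at right angles to BT, so V = T + (0, 4.8) = (56.1, 4.80). On A1, T sits at bearing -90° from V; a 94° counterclockwise sweep puts S at bearing 4°, so S = V + 4.8·(cos 4°, sin 4°) = (60.9, 5.13). A1 meets SK tangentially, so VS is at right angles to SK, so SK runs along (−sin 4°, cos 4°); with |SK| = 39.0, K = (58.2, 44.0). Then |TK| = |K − T| = 44.1.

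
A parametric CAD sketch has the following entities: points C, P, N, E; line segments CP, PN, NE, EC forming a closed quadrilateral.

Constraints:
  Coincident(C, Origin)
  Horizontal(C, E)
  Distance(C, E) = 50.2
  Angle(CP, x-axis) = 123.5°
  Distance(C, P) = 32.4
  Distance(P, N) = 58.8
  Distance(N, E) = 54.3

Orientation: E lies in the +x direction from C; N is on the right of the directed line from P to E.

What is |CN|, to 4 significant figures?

27.97

Checks: |PN| = 58.80 ✓; |NE| = 54.30 ✓.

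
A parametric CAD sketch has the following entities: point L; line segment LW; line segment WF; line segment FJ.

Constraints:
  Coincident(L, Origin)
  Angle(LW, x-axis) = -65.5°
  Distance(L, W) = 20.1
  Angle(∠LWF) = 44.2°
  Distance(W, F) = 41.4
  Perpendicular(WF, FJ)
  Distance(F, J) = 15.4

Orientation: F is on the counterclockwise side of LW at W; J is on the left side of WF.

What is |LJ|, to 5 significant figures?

27.026

∠LWF = 44.2°, so WF runs at -65.5° + (180° − 44.2°) = 70.300° from the x-axis; with |WF| = 41.4, F = W + 41.4·(cos 70.300°, sin 70.300°) = (22.291, 20.687). The perpendicularity gives FJ at right angles to WF; with |FJ| = 15.4 on the left of WF, J = F + 15.4·(-0.94147, 0.33710) = (7.7924, 25.878). Then |LJ| = |J − L| = 27.026.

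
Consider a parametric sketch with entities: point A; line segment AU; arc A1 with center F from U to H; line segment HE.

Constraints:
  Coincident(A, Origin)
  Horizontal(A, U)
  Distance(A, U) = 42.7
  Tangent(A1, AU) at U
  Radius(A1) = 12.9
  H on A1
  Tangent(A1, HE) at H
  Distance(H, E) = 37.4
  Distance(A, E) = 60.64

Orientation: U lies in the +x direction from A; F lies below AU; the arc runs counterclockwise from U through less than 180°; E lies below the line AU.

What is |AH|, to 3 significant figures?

32.9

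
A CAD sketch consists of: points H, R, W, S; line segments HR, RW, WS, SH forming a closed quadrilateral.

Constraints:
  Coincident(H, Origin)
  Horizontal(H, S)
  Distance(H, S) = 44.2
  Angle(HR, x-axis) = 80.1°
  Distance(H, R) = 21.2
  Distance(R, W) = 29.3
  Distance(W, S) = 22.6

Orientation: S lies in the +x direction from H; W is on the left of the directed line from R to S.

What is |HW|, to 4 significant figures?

38.30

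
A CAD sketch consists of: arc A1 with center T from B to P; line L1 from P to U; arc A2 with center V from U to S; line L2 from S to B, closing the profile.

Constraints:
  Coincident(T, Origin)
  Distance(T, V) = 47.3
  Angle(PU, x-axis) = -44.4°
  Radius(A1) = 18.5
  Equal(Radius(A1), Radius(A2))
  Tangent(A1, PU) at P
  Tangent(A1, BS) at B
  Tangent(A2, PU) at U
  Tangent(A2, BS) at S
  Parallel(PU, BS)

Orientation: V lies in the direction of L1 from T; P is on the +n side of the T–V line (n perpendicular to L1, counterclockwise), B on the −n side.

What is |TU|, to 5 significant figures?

50.789

Tangency of A1 to both parallel lines with radius 18.5 puts P and B at T ± 18.5·n: P = (12.944, 13.218), B = (-12.944, -13.218). Equal radii place U and S the same way about V: U = V + 18.5·n = (46.738, -19.876), S = V − 18.5·n = (20.851, -46.312). Then |TU| = |U − T| = 50.789.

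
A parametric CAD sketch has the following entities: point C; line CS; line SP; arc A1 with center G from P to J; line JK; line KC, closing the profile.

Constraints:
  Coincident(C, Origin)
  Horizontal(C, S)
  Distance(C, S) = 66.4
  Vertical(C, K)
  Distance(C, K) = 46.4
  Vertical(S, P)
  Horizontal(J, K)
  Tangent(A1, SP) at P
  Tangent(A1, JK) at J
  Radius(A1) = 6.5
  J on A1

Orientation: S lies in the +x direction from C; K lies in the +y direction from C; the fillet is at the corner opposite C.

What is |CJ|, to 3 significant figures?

75.8

C is at the origin; C and S share the same y with |CS| = 66.4 and S on the +x side, so S = (66.4, 0.00). C and K share the same x with |CK| = 46.4 and K on the +y side, so K = (0.00, 46.4). The virtual corner opposite C is at (66.4, 46.4). The tangent condition forces GP to be normal to SP and tangency of A1 to JK means the radius GJ is perpendicular to JK, with radius 6.5, so the center G sits 6.5 in from both sides at G = (59.9, 39.9). That places the tangent points at P = (66.4, 39.9) on SP and J = (59.9, 46.4) on JK. Then |CJ| = |J − C| = 75.8.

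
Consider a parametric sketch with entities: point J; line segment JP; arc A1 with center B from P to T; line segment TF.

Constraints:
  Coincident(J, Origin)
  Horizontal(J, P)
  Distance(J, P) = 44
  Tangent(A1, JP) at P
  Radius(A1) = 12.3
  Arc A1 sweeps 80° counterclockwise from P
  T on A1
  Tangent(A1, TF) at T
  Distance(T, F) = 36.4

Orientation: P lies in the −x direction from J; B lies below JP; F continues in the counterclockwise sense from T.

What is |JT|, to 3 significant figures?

57.0

The tangent condition forces BP to be normal to JP, so B = P + (0, -12.3) = (-44.0, -12.3). On A1, P sits at bearing 90° from B; an 80° counterclockwise sweep puts T at bearing 170°, so T = B + 12.3·(cos 170°, sin 170°) = (-56.1, -10.2). Then |JT| = |T − J| = 57.0.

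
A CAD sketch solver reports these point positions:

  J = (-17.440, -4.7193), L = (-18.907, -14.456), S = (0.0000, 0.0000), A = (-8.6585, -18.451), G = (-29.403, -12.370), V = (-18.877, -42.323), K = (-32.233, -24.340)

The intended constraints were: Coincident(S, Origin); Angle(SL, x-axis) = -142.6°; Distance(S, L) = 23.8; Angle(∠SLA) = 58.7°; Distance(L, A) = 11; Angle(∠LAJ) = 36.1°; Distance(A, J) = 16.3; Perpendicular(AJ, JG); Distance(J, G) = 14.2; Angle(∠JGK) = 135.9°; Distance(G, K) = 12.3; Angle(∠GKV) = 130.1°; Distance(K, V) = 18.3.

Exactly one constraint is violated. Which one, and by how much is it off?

Distance(K, V) = 18.3 — off by 4.10.

S = (0.00, 0.00) ✓; SL at -142.6° ✓; |SL| = 23.80 ✓; ∠SLA = 58.70° ✓; |LA| = 11.00 ✓; ∠LAJ = 36.10° ✓; |AJ| = 16.30 ✓; ∠(AJ, JG) = 90.00° ✓; |JG| = 14.20 ✓; ∠JGK = 135.9° ✓; |GK| = 12.30 ✓; ∠GKV = 130.1° ✓; |KV| = 22.40 ✗.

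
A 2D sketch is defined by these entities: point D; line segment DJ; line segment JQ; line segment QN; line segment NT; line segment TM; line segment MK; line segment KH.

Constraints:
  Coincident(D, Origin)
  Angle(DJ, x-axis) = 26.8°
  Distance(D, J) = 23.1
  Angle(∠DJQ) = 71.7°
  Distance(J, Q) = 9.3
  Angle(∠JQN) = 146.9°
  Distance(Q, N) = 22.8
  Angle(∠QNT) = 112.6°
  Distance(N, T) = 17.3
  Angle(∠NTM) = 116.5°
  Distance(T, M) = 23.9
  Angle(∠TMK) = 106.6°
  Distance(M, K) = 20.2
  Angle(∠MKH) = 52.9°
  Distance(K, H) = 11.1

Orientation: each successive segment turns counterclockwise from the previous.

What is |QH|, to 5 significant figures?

21.046

D is at the origin; DJ runs at 26.8° with length 23.1, so J = (20.619, 10.415). ∠DJQ = 71.7° gives JQ at 135.10° from the x-axis; with |JQ| = 9.3, Q = (14.031, 16.980). ∠JQN = 146.9° gives QN at 168.20° from the x-axis; with |QN| = 22.8, N = (-8.2870, 21.642). ∠QNT = 112.6° gives NT at -124.40° from the x-axis; with |NT| = 17.3, T = (-18.061, 7.3679). ∠NTM = 116.5° gives TM at -60.900° from the x-axis; with |TM| = 23.9, M = (-6.4375, -13.515). ∠TMK = 106.6° gives MK at 12.500° from the x-axis; with |MK| = 20.2, K = (13.284, -9.1432). ∠MKH = 52.9° gives KH at 139.60° from the x-axis; with |KH| = 11.1, H = (4.8306, -1.9490). Then |QH| = |H − Q| = 21.046.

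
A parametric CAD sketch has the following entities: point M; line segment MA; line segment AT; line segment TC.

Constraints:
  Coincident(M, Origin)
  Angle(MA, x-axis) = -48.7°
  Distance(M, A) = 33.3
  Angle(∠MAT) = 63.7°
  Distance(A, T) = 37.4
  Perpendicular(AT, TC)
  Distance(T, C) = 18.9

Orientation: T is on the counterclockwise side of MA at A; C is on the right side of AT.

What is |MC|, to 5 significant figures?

53.756

M is at the origin; MA runs at -48.7° with length 33.3, so A = 33.3·(cos -48.7°, sin -48.7°) = (21.978, -25.017). ∠MAT = 63.7°, so AT runs at -48.7° + (180° − 63.7°) = 67.600° from the x-axis; with |AT| = 37.4, T = A + 37.4·(cos 67.600°, sin 67.600°) = (36.230, 9.5609). AT is perpendicular to TC; with |TC| = 18.9 on the right of AT, C = T + 18.9·(0.92455, -0.38107) = (53.704, 2.3587). Then |MC| = |C − M| = 53.756.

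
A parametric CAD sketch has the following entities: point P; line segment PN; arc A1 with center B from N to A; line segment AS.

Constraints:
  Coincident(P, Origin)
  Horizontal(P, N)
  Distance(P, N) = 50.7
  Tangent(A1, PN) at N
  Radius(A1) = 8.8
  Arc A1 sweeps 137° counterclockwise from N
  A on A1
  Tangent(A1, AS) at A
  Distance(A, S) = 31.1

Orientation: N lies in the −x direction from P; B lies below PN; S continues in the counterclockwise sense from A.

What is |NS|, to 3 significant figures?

40.1

P is at the origin; PN is horizontal with |PN| = 50.7 and N on the −x side, so N = (-50.7, 0.00). A1 meets PN tangentially, so BN is at right angles to PN, so B = N + (0, -8.8) = (-50.7, -8.80). On A1, N sits at bearing 90° from B; a 137° counterclockwise sweep puts A at bearing 227°, so A = B + 8.8·(cos 227°, sin 227°) = (-56.7, -15.2). Since A1 is tangent to AS there, BA ⟂ AS, so AS runs along (−sin 227°, cos 227°); with |AS| = 31.1, S = (-34.0, -36.4). Then |NS| = |S − N| = 40.1.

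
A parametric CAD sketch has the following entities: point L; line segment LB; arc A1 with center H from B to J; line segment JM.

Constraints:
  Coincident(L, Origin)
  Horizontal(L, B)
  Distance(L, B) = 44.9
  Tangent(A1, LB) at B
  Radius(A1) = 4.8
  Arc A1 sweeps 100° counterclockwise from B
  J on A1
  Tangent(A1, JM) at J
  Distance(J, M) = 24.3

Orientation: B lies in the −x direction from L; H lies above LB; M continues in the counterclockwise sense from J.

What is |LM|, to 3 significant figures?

53.3

L is at the origin; LB is horizontal with |LB| = 44.9 and B on the −x side, so B = (-44.9, 0.00). Tangency of A1 to LB means the radius HB is perpendicular to LB, so H = B + (0, 4.8) = (-44.9, 4.80). On A1, B sits at bearing -90° from H; a 100° counterclockwise sweep puts J at bearing 10°, so J = H + 4.8·(cos 10°, sin 10°) = (-40.2, 5.63). Since A1 is tangent to JM there, HJ ⟂ JM, so JM runs along (−sin 10°, cos 10°); with |JM| = 24.3, M = (-44.4, 29.6). Then |LM| = |M − L| = 53.3.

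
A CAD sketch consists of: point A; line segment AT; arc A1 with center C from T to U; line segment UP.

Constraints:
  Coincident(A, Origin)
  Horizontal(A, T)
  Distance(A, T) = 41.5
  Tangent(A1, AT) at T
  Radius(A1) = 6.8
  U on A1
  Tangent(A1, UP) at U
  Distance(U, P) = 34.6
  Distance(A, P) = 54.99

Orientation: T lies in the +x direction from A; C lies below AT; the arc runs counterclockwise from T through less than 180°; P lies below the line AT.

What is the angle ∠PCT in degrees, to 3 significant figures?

171°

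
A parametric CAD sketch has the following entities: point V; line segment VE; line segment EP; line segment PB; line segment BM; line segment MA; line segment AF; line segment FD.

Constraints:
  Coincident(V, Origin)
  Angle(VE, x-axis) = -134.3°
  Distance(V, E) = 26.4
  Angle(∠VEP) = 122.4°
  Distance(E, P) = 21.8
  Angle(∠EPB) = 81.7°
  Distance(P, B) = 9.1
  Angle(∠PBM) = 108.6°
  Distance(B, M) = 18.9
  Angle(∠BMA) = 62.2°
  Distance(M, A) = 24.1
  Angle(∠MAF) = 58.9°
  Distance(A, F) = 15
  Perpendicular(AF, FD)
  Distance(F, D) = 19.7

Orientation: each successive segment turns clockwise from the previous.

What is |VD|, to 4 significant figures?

20.34

V is at the origin; VE runs at -134.3° with length 26.4, so E = (-18.44, -18.89). ∠VEP = 122.4° gives EP at 168.1° from the x-axis; with |EP| = 21.8, P = (-39.77, -14.40). ∠EPB = 81.7° gives PB at 69.80° from the x-axis; with |PB| = 9.1, B = (-36.63, -5.859). ∠PBM = 108.6° gives BM at -1.600° from the x-axis; with |BM| = 18.9, M = (-17.73, -6.386). ∠BMA = 62.2° gives MA at -119.4° from the x-axis; with |MA| = 24.1, A = (-29.57, -27.38). ∠MAF = 58.9° gives AF at 119.5° from the x-axis; with |AF| = 15.0, F = (-36.95, -14.33). AF is perpendicular to FD, so FD runs at 29.50°; with |FD| = 19.7, D = (-19.81, -4.627). Then |VD| = |D − V| = 20.34.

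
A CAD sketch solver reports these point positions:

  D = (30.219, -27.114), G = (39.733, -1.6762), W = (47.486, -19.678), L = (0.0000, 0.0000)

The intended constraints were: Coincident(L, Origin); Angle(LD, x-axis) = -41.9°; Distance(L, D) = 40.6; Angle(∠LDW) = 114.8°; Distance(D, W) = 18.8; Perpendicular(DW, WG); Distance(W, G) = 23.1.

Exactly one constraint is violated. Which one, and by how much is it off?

Distance(W, G) = 23.1 — off by 3.50.

L = (0.00, 0.00) ✓; LD at -41.90° ✓; |LD| = 40.60 ✓; ∠LDW = 114.8° ✓; |DW| = 18.80 ✓; ∠(DW, WG) = 90.00° ✓; |WG| = 19.60 ✗.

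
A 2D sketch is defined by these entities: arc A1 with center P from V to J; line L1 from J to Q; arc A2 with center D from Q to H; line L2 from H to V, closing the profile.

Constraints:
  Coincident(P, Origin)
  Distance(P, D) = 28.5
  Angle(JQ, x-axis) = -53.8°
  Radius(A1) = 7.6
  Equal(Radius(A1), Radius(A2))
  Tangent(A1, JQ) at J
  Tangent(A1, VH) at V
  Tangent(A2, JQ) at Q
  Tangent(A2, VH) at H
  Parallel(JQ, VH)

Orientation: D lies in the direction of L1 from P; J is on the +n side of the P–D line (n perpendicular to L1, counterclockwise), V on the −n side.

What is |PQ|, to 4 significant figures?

29.50

Tangency of A1 to both parallel lines with radius 7.6 puts J and V at P ± 7.6·n: J = (6.133, 4.489), V = (-6.133, -4.489). Equal radii place Q and H the same way about D: Q = D + 7.6·n = (22.97, -18.51), H = D − 7.6·n = (10.70, -27.49). Then |PQ| = |Q − P| = 29.50.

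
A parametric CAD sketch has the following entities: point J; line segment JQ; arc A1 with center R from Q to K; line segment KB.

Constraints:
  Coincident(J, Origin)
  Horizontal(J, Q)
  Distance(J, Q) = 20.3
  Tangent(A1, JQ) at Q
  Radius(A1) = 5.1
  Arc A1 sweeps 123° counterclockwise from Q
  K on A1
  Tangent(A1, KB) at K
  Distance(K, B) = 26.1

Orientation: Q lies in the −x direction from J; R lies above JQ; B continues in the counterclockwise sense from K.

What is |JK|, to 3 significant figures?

17.9

J is at the origin; J and Q share the same y with |JQ| = 20.3 and Q on the −x side, so Q = (-20.3, 0.00). A1 meets JQ tangentially, so RQ is at right angles to JQ, so R = Q + (0, 5.1) = (-20.3, 5.10). On A1, Q sits at bearing -90° from R; a 123° counterclockwise sweep puts K at bearing 33°, so K = R + 5.1·(cos 33°, sin 33°) = (-16.0, 7.88). Then |JK| = |K − J| = 17.9.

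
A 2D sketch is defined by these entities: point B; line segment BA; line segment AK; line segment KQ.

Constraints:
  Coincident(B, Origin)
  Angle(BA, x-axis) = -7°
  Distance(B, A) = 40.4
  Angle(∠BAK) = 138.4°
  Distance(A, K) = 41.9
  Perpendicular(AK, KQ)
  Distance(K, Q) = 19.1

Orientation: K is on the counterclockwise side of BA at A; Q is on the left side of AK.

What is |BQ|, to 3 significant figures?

72.5

B is at the origin; BA runs at -7.0° with length 40.4, so A = 40.4·(cos -7.0°, sin -7.0°) = (40.1, -4.92). ∠BAK = 138.4°, so AK runs at -7.0° + (180° − 138.4°) = 34.6° from the x-axis; with |AK| = 41.9, K = A + 41.9·(cos 34.6°, sin 34.6°) = (74.6, 18.9). AK ⟂ KQ; with |KQ| = 19.1 on the left of AK, Q = K + 19.1·(-0.568, 0.823) = (63.7, 34.6). Then |BQ| = |Q − B| = 72.5.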